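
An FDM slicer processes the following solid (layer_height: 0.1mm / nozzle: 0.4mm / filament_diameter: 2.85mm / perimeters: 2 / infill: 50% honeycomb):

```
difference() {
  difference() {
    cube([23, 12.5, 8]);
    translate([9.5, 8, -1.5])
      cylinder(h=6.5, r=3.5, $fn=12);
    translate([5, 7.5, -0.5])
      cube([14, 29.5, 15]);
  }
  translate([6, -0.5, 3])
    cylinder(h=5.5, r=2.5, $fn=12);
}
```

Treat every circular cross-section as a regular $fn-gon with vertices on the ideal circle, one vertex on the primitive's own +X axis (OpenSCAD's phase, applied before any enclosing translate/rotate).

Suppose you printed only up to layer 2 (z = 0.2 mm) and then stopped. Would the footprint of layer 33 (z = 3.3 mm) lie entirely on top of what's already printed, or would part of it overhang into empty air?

entirely on top

Compare the two slices. At z = 0.2: the cube is present — its section is the full 23×12.5 rectangle (area 287.50 mm²); the r=3.5 cylinder at (9.5, 8) contributes a regular 12-gon of circumradius 3.5 (area = (12/2)·3.500²·sin(360°/12) = 36.75 mm²); the 14×29.5 cube at (5, 7.5) contributes its full rectangle (area 413.00 mm²); After the difference (first − rest): starting from the 23×12.5 cube (287.50 mm²), the r=3.5 cylinder at (9.5, 8) lies wholly inside it (removes its full 36.75 mm² and its 21.74 mm outline becomes a hole wall); the 14×29.5 cube at (5, 7.5) partially overlaps it — only the 48.19 mm² overlap (of its 413.00 mm²) is removed, clipping the outline — area = 202.56 mm²; the cylinder at (6, -0.5) is absent (z outside [3, 8.5]); After the difference (first − rest): none of the subtracted shapes is present at this height, so that combined region is unchanged — area = 202.56 mm². At z = 3.3: the cube (footprint 23×12.5) is included at this height (area 287.50 mm²); the r=3.5 cylinder at (9.5, 8) contributes a regular 12-gon of circumradius 3.5 (area = (12/2)·3.500²·sin(360°/12) = 36.75 mm²); the cube at (5, 7.5) is present — its section is the full 14×29.5 rectangle (area 413.00 mm²); Subtracting the remaining from the first: starting from the 23×12.5 cube (287.50 mm²), the r=3.5 cylinder at (9.5, 8) lies wholly inside it (removes its full 36.75 mm² and its 21.74 mm outline becomes a hole wall); the 14×29.5 cube at (5, 7.5) partially overlaps it — only the 48.19 mm² overlap (of its 413.00 mm²) is removed, clipping the outline — area = 202.56 mm²; the cylinder at (6, -0.5): section is a regular 12-gon, circumradius r=2.5 (area = (12/2)·2.500²·sin(360°/12) = 18.75 mm²); After the difference (first − rest): starting from that combined region (202.56 mm²), the r=2.5 cylinder at (6, -0.5) partially overlaps it — only the 6.94 mm² overlap (of its 18.75 mm²) is removed, clipping the outline — area = 195.62 mm². Checking containment: the cross-section at z = 3.3 is a subset of the cross-section at z = 0.2.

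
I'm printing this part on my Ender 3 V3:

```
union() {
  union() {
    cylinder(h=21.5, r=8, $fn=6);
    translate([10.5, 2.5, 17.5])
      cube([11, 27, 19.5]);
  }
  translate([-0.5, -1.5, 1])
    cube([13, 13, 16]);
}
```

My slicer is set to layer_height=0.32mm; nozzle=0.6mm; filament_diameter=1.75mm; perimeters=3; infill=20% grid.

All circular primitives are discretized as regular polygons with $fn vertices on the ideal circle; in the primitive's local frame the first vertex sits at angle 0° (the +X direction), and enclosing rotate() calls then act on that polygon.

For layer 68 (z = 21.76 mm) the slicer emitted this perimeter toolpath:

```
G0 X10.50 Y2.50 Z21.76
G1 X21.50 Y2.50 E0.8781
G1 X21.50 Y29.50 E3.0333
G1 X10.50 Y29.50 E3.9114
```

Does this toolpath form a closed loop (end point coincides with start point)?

no

Start point (G0): (10.50, 2.50). End point (last G1): the path does not return to the start — open.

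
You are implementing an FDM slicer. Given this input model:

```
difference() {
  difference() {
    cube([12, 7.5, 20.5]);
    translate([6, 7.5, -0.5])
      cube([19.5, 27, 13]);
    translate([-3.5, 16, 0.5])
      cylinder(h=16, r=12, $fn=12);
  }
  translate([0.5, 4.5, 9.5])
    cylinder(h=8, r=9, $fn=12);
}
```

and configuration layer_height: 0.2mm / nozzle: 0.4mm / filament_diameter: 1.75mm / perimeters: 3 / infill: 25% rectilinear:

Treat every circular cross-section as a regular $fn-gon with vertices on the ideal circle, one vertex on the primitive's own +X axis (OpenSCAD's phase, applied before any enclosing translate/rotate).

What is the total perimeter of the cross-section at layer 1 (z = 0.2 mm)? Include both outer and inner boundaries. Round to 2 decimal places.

39.00 mm

At z = 0.2 mm: the cube (footprint 12×7.5) is included at this height (perimeter 39.00 mm); the 19.5×27 cube at (6, 7.5) contributes its full rectangle (perimeter 93.00 mm); the cylinder at (-3.5, 16) does not reach this height (z outside [0.5, 16.5]); After the difference (first − rest): starting from the 12×7.5 cube, the 19.5×27 cube at (6, 7.5) misses the remaining region (no effect) — boundary = 39.00 mm; the cylinder at (0.5, 4.5) is not intersected at this z (z outside [9.5, 17.5]); Subtracting the remaining from the first: none of the subtracted shapes is present at this height, so that combined region is unchanged — boundary = 39.00 mm. Overall, the cross-section is a single solid region. Total boundary length (outer) = 39.00 mm.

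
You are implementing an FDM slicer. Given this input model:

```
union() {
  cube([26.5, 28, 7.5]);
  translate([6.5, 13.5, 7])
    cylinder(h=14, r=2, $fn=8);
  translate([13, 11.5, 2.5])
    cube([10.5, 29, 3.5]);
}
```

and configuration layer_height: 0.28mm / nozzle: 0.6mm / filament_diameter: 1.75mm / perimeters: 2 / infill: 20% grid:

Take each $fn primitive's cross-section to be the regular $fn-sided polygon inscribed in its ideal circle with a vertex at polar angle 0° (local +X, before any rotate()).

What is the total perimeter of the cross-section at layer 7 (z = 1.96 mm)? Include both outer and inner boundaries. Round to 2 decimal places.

109.00 mm

At z = 1.96 mm: the cube (footprint 26.5×28) is included at this height (perimeter 109.00 mm); the cylinder at (6.5, 13.5) is not intersected at this z (z outside [7, 21]); the cube at (13, 11.5) is absent (z outside [2.5, 6]); Taking the union: only the 26.5×28 cube is present, so the union is just that shape — boundary = 109.00 mm. Overall, the cross-section is a single solid region. Total boundary length (outer) = 109.00 mm.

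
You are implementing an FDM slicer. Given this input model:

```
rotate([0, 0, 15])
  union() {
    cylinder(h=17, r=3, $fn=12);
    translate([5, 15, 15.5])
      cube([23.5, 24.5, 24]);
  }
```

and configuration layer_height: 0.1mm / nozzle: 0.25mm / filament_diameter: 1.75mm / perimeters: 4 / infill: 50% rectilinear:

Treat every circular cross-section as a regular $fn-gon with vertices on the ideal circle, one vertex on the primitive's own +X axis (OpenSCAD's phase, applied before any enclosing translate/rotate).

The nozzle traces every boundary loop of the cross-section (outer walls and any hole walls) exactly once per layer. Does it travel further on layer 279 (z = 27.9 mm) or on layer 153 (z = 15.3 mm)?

layer 279 (z = 27.9 mm)

Layer 279 (z = 27.9): the cylinder is absent (z outside [0, 17]); the cube at (5, 15) is present — its section is the full 23.5×24.5 rectangle (perimeter 96.00 mm); Taking the union: only the 23.5×24.5 cube at (5, 15) is present, so the union is just that shape — boundary = 96.00 mm; (rotated 15° about Z; rotation is an isometry so areas/perimeters/island counts are preserved). So its perimeter = 96.00 mm. Layer 153 (z = 15.3): the r=3 cylinder contributes a regular 12-gon of circumradius 3 (perimeter = 2·12·3.000·sin(180°/12) = 18.63 mm); the cube at (5, 15) is not intersected at this z (z outside [15.5, 39.5]); Merging all regions: only the r=3 cylinder is present, so the union is just that shape — boundary = 18.63 mm; (whole slice rotated 15° about Z — lengths, areas and connectivity unchanged). So its perimeter = 18.63 mm. Layer 279 is larger (96.00 vs 18.63 mm).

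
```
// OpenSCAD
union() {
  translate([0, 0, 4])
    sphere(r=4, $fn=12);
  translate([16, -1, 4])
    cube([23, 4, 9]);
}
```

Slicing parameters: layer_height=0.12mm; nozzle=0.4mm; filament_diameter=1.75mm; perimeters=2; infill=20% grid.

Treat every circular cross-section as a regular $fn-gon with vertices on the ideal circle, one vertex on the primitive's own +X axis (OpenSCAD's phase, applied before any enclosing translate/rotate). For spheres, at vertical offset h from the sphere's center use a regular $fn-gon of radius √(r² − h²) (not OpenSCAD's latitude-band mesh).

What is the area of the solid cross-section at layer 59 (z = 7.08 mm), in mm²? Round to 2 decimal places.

111.54 mm²

At z = 7.08 mm: the sphere: section is a regular 12-gon, circumradius = √(r²−h²) = √(4²−3.08²) = 2.552 (area = (12/2)·2.552²·sin(360°/12) = 19.54 mm²); the 23×4 cube at (16, -1) contributes its full rectangle (area 92.00 mm²); Taking the union: the 2 present regions are separate (no shared area or edge), so areas and boundary lengths simply add and each stays a separate island — area = 111.54 mm². Overall, the cross-section has 2 separate islands. Net area = 111.54 mm².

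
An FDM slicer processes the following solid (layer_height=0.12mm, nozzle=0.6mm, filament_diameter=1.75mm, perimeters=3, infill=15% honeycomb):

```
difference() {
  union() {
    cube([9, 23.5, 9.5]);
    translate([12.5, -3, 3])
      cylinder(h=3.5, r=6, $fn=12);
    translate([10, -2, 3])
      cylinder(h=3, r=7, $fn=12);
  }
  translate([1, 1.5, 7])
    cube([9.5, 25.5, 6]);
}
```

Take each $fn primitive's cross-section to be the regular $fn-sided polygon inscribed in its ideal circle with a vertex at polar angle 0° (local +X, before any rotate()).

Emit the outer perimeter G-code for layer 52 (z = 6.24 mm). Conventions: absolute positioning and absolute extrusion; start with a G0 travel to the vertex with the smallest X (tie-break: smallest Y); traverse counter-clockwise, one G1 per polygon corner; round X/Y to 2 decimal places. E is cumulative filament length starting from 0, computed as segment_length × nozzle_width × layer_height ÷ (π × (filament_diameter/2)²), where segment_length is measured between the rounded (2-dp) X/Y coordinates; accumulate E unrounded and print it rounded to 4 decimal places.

G0 X0.00 Y0.00 Z6.24
G1 X7.30 Y0.00 E0.2185
G1 X6.50 Y-3.00 E0.3115
G1 X7.30 Y-6.00 E0.4044
G1 X9.50 Y-8.20 E0.4975
G1 X12.50 Y-9.00 E0.5905
G1 X15.50 Y-8.20 E0.6834
G1 X17.70 Y-6.00 E0.7765
G1 X18.50 Y-3.00 E0.8695
G1 X17.70 Y0.00 E0.9624
G1 X15.50 Y2.20 E1.0556
G1 X12.50 Y3.00 E1.1485
G1 X9.50 Y2.20 E1.2414
G1 X9.00 Y1.70 E1.2626
G1 X9.00 Y23.50 E1.9152
G1 X0.00 Y23.50 E2.1846
G1 X0.00 Y0.00 E2.8880

At z = 6.24 mm: the cube is present — its section is the full 9×23.5 rectangle; the r=6 cylinder at (12.5, -3) contributes a regular 12-gon of circumradius 6; the cylinder at (10, -2) is absent (z outside [3, 6]); Combining (union): the regions partially overlap (shared area 1.44 mm²), so overlapping operands fuse into one piece — 1 connected region; the cube at (1, 1.5) is not intersected at this z (z outside [7, 13]); Subtracting the remaining from the first: none of the subtracted shapes is present at this height, so the result so far is unchanged — 1 connected region. The outline is a single polygon with 16 vertices. Extrusion per mm of travel: 0.6 × 0.12 / (π × 0.875²) = 0.029934. Accumulating E over each segment gives final E = 2.8880.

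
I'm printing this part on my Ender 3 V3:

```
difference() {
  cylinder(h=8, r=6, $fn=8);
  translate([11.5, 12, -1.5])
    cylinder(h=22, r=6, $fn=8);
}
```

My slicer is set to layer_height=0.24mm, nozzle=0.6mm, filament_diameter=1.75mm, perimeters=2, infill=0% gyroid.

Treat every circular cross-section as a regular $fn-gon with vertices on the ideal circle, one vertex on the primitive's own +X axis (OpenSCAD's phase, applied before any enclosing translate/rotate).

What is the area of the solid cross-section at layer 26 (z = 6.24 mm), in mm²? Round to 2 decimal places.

At z = 6.24 mm: the r=6 cylinder gives a regular 8-gon of circumradius 6 (constant along its height) (area = (8/2)·6.000²·sin(360°/8) = 101.82 mm²); the r=6 cylinder at (11.5, 12) contributes a regular 8-gon of circumradius 6 (area = (8/2)·6.000²·sin(360°/8) = 101.82 mm²); Subtracting the remaining from the first: starting from the r=6 cylinder (101.82 mm²), the r=6 cylinder at (11.5, 12) misses the remaining region (no effect) — area = 101.82 mm². Overall, the cross-section is a single solid region. Net area = 101.82 mm².

101.82 mm²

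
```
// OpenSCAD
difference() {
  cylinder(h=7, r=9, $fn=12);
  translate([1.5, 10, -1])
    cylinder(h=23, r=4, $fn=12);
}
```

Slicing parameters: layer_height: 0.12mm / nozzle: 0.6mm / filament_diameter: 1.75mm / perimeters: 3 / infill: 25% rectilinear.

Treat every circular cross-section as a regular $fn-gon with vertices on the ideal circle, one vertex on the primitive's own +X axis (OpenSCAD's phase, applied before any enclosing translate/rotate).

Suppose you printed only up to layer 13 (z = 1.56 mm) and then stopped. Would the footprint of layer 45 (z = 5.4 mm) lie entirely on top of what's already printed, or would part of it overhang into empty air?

Compare the two slices. At z = 1.56: the cylinder: section is a regular 12-gon, circumradius r=9 (area = (12/2)·9.000²·sin(360°/12) = 243.00 mm²); the cylinder at (1.5, 10): section is a regular 12-gon, circumradius r=4 (area = (12/2)·4.000²·sin(360°/12) = 48.00 mm²); Taking the first minus the rest: starting from the r=9 cylinder (243.00 mm²), the r=4 cylinder at (1.5, 10) partially overlaps it — only the 12.24 mm² overlap (of its 48.00 mm²) is removed, clipping the outline — area = 230.76 mm². At z = 5.4: the r=9 cylinder gives a regular 12-gon of circumradius 9 (constant along its height) (area = (12/2)·9.000²·sin(360°/12) = 243.00 mm²); the r=4 cylinder at (1.5, 10) contributes a regular 12-gon of circumradius 4 (area = (12/2)·4.000²·sin(360°/12) = 48.00 mm²); After the difference (first − rest): starting from the r=9 cylinder (243.00 mm²), the r=4 cylinder at (1.5, 10) partially overlaps it — only the 12.24 mm² overlap (of its 48.00 mm²) is removed, clipping the outline — area = 230.76 mm². Checking containment: the cross-section at z = 5.4 is a subset of the cross-section at z = 1.56.

entirely on top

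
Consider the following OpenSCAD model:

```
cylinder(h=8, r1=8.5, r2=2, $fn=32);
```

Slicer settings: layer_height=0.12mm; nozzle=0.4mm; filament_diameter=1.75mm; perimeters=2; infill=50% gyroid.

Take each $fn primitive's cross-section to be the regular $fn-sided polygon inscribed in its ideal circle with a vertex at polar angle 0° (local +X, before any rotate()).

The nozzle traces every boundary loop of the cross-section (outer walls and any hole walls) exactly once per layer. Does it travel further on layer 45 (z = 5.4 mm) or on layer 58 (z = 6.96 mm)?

Layer 45 (z = 5.4): the cone (r1=8.5→r2=2) has section circumradius 4.112 here — a regular 32-gon (perimeter = 2·32·4.112·sin(180°/32) = 25.80 mm). So its perimeter = 25.80 mm. Layer 58 (z = 6.96): the cone contributes a regular 32-gon of circumradius 2.845 (interpolated between r1=8.5 and r2=2 at t=0.870) (perimeter = 2·32·2.845·sin(180°/32) = 17.85 mm). So its perimeter = 17.85 mm. Layer 45 is larger (25.80 vs 17.85 mm).

layer 45 (z = 5.4 mm)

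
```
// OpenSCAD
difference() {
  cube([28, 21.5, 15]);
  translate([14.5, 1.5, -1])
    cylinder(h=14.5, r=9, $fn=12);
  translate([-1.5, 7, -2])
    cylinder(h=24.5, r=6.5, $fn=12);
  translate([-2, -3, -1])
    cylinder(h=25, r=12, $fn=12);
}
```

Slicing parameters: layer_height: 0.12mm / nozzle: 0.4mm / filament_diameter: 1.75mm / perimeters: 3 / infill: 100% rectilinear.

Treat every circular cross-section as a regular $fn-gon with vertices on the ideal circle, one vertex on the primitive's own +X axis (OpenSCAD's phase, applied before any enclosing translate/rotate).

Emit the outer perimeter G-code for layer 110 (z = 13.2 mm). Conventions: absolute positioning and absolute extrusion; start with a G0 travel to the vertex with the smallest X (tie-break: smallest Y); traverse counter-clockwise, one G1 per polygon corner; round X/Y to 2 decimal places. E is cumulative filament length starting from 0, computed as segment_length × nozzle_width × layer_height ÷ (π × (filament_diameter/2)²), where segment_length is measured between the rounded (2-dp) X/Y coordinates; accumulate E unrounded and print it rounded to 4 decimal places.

G0 X0.00 Y13.10 Z13.20
G1 X1.75 Y12.63 E0.0362
G1 X4.13 Y10.25 E0.1033
G1 X5.00 Y7.00 E0.1705
G1 X4.87 Y6.52 E0.1804
G1 X6.43 Y4.96 E0.2244
G1 X6.71 Y6.00 E0.2459
G1 X10.00 Y9.29 E0.3388
G1 X14.50 Y10.50 E0.4318
G1 X19.00 Y9.29 E0.5247
G1 X22.29 Y6.00 E0.6176
G1 X23.50 Y1.50 E0.7106
G1 X23.10 Y0.00 E0.7416
G1 X28.00 Y0.00 E0.8394
G1 X28.00 Y21.50 E1.2684
G1 X0.00 Y21.50 E1.8272
G1 X0.00 Y13.10 E1.9948

At z = 13.2 mm: the cube is present — its section is the full 28×21.5 rectangle; the cylinder at (14.5, 1.5): section is a regular 12-gon, circumradius r=9; the r=6.5 cylinder at (-1.5, 7) gives a regular 12-gon of circumradius 6.5 (constant along its height); the r=12 cylinder at (-2, -3) gives a regular 12-gon of circumradius 12 (constant along its height); Subtracting the remaining from the first: starting from the 28×21.5 cube, the r=9 cylinder at (14.5, 1.5) partially overlaps it — only the 147.90 mm² overlap (of its 243.00 mm²) is removed, clipping the outline; the r=6.5 cylinder at (-1.5, 7) partially overlaps it — only the 44.48 mm² overlap (of its 126.75 mm²) is removed, clipping the outline; the r=12 cylinder at (-2, -3) partially overlaps it — only the 18.13 mm² overlap (of its 432.00 mm²) is removed, clipping the outline — 1 connected region. The outline is a single polygon with 16 vertices. Extrusion per mm of travel: 0.4 × 0.12 / (π × 0.875²) = 0.019956. Accumulating E over each segment gives final E = 1.9948.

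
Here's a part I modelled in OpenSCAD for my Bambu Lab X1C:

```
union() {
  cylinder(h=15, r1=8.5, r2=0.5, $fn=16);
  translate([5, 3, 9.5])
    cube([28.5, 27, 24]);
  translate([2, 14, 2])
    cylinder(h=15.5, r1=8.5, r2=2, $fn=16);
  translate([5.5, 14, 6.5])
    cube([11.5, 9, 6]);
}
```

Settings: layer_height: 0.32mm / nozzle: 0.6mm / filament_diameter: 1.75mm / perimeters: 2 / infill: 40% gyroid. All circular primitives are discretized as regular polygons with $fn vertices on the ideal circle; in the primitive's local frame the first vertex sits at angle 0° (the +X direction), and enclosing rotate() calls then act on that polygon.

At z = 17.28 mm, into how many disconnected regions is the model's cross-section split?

At z = 17.28 mm: the cone does not reach this height (z outside [0, 15]); the cube at (5, 3) (footprint 28.5×27) is included at this height; the cone at (2, 14): at t=0.986 of its height the radius interpolates to r₁+(r₂−r₁)t = 2.092, giving a regular 16-gon of that circumradius; the cube at (5.5, 14) is absent (z outside [6.5, 12.5]); Merging all regions: the 2 present regions are separate (no shared area or edge), so areas and boundary lengths simply add and each stays a separate island — 2 connected regions. The result has 2 disconnected regions.

2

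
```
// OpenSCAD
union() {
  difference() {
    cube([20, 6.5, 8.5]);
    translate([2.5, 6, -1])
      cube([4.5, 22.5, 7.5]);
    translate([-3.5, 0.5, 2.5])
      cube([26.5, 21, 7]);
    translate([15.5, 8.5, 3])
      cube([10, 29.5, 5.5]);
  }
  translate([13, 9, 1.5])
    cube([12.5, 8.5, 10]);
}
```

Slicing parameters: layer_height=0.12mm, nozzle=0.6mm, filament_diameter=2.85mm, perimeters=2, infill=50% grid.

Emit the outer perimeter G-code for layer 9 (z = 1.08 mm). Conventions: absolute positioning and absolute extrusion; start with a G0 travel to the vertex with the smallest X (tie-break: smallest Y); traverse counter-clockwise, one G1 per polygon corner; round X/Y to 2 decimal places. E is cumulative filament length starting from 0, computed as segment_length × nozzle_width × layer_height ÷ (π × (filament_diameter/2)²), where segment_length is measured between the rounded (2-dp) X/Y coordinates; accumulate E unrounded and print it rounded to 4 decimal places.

At z = 1.08 mm: the cube is present — its section is the full 20×6.5 rectangle; the 4.5×22.5 cube at (2.5, 6) contributes its full rectangle; the cube at (-3.5, 0.5) is absent (z outside [2.5, 9.5]); the cube at (15.5, 8.5) is not intersected at this z (z outside [3, 8.5]); Subtracting the remaining from the first: starting from the 20×6.5 cube, the 4.5×22.5 cube at (2.5, 6) partially overlaps it — only the 2.25 mm² overlap (of its 101.25 mm²) is removed, clipping the outline — 1 connected region; the cube at (13, 9) does not reach this height (z outside [1.5, 11.5]); Taking the union: only the result so far is present, so the union is just that shape — 1 connected region. The outline is a single polygon with 8 vertices. Extrusion per mm of travel: 0.6 × 0.12 / (π × 1.425²) = 0.011286. Accumulating E over each segment gives final E = 0.6095.

G0 X0.00 Y0.00 Z1.08
G1 X20.00 Y0.00 E0.2257
G1 X20.00 Y6.50 E0.2991
G1 X7.00 Y6.50 E0.4458
G1 X7.00 Y6.00 E0.4515
G1 X2.50 Y6.00 E0.5022
G1 X2.50 Y6.50 E0.5079
G1 X0.00 Y6.50 E0.5361
G1 X0.00 Y0.00 E0.6095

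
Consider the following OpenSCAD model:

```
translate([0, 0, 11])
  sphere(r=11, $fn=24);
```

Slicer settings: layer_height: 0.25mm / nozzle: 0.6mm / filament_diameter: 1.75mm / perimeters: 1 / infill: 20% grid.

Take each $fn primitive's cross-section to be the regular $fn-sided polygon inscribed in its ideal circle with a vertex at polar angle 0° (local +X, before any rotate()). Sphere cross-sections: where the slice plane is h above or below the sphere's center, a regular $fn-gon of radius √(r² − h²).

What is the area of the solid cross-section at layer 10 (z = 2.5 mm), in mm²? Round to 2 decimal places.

At z = 2.5 mm: the r=11 sphere contributes a regular 24-gon of circumradius √(11²−8.5²) = 6.982 (area = (24/2)·6.982²·sin(360°/24) = 151.41 mm²). Overall, the cross-section is a single solid region. Net area = 151.41 mm².

151.41 mm²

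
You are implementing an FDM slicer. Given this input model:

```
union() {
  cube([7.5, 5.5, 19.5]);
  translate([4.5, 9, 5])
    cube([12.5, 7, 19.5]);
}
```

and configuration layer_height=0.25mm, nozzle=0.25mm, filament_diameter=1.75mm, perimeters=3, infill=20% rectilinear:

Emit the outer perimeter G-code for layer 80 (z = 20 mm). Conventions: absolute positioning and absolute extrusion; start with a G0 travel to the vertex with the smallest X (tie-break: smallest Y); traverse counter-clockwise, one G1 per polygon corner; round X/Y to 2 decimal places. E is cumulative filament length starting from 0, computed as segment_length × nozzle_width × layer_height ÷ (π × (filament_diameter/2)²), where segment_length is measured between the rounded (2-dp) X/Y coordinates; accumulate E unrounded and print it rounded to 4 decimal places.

G0 X4.50 Y9.00 Z20.00
G1 X17.00 Y9.00 E0.3248
G1 X17.00 Y16.00 E0.5067
G1 X4.50 Y16.00 E0.8315
G1 X4.50 Y9.00 E1.0134

At z = 20 mm: the cube does not reach this height (z outside [0, 19.5]); the cube at (4.5, 9) is present — its section is the full 12.5×7 rectangle; Merging all regions: only the 12.5×7 cube at (4.5, 9) is present, so the union is just that shape — 1 connected region. The outline is a single polygon with 4 vertices. Extrusion per mm of travel: 0.25 × 0.25 / (π × 0.875²) = 0.025984. Accumulating E over each segment gives final E = 1.0134.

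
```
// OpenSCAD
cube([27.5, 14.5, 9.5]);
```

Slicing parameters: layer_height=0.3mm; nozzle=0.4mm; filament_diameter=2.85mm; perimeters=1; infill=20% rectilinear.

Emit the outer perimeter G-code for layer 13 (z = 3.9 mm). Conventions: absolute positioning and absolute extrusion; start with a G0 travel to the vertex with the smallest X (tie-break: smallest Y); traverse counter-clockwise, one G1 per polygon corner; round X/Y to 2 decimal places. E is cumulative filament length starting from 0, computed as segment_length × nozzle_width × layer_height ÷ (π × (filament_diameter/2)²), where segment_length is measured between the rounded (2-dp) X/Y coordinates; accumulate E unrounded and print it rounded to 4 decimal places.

At z = 3.9 mm: the 27.5×14.5 cube contributes its full rectangle. The outline is a single polygon with 4 vertices. Extrusion per mm of travel: 0.4 × 0.3 / (π × 1.425²) = 0.018811. Accumulating E over each segment gives final E = 1.5801.

G0 X0.00 Y0.00 Z3.90
G1 X27.50 Y0.00 E0.5173
G1 X27.50 Y14.50 E0.7900
G1 X0.00 Y14.50 E1.3073
G1 X0.00 Y0.00 E1.5801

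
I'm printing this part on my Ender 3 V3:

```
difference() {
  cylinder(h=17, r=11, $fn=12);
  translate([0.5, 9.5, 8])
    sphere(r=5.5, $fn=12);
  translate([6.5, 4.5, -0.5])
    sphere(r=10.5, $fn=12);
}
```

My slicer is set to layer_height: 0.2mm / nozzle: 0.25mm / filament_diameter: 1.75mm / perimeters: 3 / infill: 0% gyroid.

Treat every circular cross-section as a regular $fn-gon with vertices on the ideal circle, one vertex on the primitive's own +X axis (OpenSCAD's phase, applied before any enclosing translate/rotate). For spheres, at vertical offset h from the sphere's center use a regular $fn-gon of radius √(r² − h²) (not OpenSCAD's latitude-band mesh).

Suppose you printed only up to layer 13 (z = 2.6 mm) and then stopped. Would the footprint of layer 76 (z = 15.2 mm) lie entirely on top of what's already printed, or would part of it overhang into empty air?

part overhangs

Compare the two slices. At z = 2.6: the cylinder: section is a regular 12-gon, circumradius r=11 (area = (12/2)·11.000²·sin(360°/12) = 363.00 mm²); the r=5.5 sphere at (0.5, 9.5) contributes a regular 12-gon of circumradius √(5.5²−5.4²) = 1.044 (area = (12/2)·1.044²·sin(360°/12) = 3.27 mm²); the sphere at (6.5, 4.5): section is a regular 12-gon, circumradius = √(r²−h²) = √(10.5²−3.1²) = 10.032 (area = (12/2)·10.032²·sin(360°/12) = 301.92 mm²); After the difference (first − rest): starting from the r=11 cylinder (363.00 mm²), the r=5.5 sphere at (0.5, 9.5) lies wholly inside it (removes its full 3.27 mm² and its 6.49 mm outline becomes a hole wall); the r=10.5 sphere at (6.5, 4.5) partially overlaps it — only the 169.59 mm² overlap (of its 301.92 mm²) is removed, clipping the outline — area = 190.14 mm². At z = 15.2: the r=11 cylinder gives a regular 12-gon of circumradius 11 (constant along its height) (area = (12/2)·11.000²·sin(360°/12) = 363.00 mm²); the sphere at (0.5, 9.5) is not intersected at this z (|z−center|=7.200 > r=5.5); the sphere at (6.5, 4.5) does not reach this height (|z−center|=15.700 > r=10.5); After the difference (first − rest): none of the subtracted shapes is present at this height, so the r=11 cylinder is unchanged — area = 363.00 mm². Checking containment: at z = 15.2 the cross-section extends beyond the z = 2.6 cross-section by about 172.86 mm².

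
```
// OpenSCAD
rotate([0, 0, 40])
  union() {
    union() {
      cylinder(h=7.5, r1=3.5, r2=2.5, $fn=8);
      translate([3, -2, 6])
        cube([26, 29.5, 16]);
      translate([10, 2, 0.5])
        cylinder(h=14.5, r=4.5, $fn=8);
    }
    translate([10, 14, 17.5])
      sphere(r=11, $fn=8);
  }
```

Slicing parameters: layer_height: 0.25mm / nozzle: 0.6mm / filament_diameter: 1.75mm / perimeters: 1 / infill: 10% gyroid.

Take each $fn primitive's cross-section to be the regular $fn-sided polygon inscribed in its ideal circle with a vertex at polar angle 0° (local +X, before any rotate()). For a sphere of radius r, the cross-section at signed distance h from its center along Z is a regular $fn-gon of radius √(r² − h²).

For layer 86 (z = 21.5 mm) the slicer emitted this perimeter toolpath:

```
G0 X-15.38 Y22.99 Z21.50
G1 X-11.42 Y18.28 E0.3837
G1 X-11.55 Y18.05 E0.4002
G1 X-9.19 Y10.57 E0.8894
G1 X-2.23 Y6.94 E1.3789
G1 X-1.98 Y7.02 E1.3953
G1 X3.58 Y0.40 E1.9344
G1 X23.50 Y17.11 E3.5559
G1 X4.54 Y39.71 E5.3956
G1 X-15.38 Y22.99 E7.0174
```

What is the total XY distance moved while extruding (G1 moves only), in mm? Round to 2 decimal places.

112.53 mm

Sum the Euclidean lengths of each G1 segment: total = 112.53 mm.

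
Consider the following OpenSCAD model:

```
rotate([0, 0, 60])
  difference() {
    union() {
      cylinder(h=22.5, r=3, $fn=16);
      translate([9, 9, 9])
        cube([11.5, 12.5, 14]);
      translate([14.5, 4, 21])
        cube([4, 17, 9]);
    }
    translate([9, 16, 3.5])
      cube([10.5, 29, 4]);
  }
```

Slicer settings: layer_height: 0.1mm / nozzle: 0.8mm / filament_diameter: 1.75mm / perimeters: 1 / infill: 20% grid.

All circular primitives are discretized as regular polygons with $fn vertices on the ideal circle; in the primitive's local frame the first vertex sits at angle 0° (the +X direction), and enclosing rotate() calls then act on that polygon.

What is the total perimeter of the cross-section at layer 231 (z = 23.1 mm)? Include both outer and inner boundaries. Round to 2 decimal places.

42.00 mm

At z = 23.1 mm: the cylinder is not intersected at this z (z outside [0, 22.5]); the cube at (9, 9) is not intersected at this z (z outside [9, 23]); the cube at (14.5, 4) is present — its section is the full 4×17 rectangle (perimeter 42.00 mm); Combining (union): only the 4×17 cube at (14.5, 4) is present, so the union is just that shape — boundary = 42.00 mm; the cube at (9, 16) is absent (z outside [3.5, 7.5]); After the difference (first − rest): none of the subtracted shapes is present at this height, so the result so far is unchanged — boundary = 42.00 mm; (whole slice rotated 60° about Z — lengths, areas and connectivity unchanged). Overall, the cross-section is a single solid region. Total boundary length (outer) = 42.00 mm.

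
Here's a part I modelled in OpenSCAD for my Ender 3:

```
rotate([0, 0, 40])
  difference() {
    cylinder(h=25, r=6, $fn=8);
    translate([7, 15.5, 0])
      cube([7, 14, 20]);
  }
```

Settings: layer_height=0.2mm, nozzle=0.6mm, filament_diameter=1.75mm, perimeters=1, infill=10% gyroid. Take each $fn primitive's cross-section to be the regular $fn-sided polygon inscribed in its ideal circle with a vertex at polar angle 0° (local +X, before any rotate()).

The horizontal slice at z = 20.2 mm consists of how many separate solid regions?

At z = 20.2 mm: the r=6 cylinder contributes a regular 8-gon of circumradius 6; the cube at (7, 15.5) does not reach this height (z outside [0, 20]); Taking the first minus the rest: none of the subtracted shapes is present at this height, so the r=6 cylinder is unchanged — 1 connected region; (whole slice rotated 40° about Z — lengths, areas and connectivity unchanged). The result has 1 disconnected region.

1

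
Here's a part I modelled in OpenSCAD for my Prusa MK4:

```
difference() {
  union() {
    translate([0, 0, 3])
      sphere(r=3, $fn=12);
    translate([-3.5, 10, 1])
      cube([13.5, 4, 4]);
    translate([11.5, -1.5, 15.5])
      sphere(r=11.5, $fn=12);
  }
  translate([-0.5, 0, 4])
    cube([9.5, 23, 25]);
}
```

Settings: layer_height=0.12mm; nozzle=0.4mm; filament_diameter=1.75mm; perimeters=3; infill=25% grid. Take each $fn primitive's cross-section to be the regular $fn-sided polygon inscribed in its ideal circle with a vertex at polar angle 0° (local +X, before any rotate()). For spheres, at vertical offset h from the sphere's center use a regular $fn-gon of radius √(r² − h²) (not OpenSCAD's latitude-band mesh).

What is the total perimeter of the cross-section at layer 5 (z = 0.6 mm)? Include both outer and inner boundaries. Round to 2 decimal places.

11.18 mm

At z = 0.6 mm: the r=3 sphere contributes a regular 12-gon of circumradius √(3²−2.4²) = 1.800 (perimeter = 2·12·1.800·sin(180°/12) = 11.18 mm); the cube at (-3.5, 10) is not intersected at this z (z outside [1, 5]); the sphere at (11.5, -1.5) is absent (|z−center|=14.900 > r=11.5); Taking the union: only the r=3 sphere is present, so the union is just that shape — boundary = 11.18 mm; the cube at (-0.5, 0) is not intersected at this z (z outside [4, 29]); After the difference (first − rest): none of the subtracted shapes is present at this height, so that combined region is unchanged — boundary = 11.18 mm. Overall, the cross-section is a single solid region. Total boundary length (outer) = 11.18 mm.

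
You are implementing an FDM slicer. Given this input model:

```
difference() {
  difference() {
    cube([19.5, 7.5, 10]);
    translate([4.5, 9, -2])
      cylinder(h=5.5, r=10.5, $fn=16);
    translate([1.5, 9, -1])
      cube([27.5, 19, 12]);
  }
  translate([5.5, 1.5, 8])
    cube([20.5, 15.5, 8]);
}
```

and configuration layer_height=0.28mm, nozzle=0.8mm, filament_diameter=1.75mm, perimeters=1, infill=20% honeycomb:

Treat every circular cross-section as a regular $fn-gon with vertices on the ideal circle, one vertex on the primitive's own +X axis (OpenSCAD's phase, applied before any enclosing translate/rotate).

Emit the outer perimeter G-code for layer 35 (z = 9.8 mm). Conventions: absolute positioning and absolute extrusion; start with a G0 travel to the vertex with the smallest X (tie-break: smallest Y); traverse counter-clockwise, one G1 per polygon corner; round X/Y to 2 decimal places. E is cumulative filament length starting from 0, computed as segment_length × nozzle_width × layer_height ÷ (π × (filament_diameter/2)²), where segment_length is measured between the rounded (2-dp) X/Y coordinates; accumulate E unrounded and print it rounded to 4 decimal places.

At z = 9.8 mm: the 19.5×7.5 cube contributes its full rectangle; the cylinder at (4.5, 9) does not reach this height (z outside [-2, 3.5]); the 27.5×19 cube at (1.5, 9) contributes its full rectangle; After the difference (first − rest): starting from the 19.5×7.5 cube, the 27.5×19 cube at (1.5, 9) misses the remaining region (no effect) — 1 connected region; the cube at (5.5, 1.5) (footprint 20.5×15.5) is included at this height; After the difference (first − rest): starting from that combined region, the 20.5×15.5 cube at (5.5, 1.5) partially overlaps it — only the 84.00 mm² overlap (of its 317.75 mm²) is removed, clipping the outline — 1 connected region. The outline is a single polygon with 6 vertices. Extrusion per mm of travel: 0.8 × 0.28 / (π × 0.875²) = 0.093128. Accumulating E over each segment gives final E = 5.0289.

G0 X0.00 Y0.00 Z9.80
G1 X19.50 Y0.00 E1.8160
G1 X19.50 Y1.50 E1.9557
G1 X5.50 Y1.50 E3.2595
G1 X5.50 Y7.50 E3.8183
G1 X0.00 Y7.50 E4.3305
G1 X0.00 Y0.00 E5.0289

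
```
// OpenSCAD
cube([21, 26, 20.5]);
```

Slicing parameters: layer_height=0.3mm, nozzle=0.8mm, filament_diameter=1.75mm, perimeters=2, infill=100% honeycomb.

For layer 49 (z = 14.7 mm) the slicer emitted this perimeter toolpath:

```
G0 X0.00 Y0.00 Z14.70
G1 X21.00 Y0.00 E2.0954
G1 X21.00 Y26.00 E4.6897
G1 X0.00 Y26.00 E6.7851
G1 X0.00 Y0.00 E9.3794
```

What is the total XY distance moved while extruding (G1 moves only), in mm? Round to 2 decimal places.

94.00 mm

Sum the Euclidean lengths of each G1 segment: total = 94.00 mm.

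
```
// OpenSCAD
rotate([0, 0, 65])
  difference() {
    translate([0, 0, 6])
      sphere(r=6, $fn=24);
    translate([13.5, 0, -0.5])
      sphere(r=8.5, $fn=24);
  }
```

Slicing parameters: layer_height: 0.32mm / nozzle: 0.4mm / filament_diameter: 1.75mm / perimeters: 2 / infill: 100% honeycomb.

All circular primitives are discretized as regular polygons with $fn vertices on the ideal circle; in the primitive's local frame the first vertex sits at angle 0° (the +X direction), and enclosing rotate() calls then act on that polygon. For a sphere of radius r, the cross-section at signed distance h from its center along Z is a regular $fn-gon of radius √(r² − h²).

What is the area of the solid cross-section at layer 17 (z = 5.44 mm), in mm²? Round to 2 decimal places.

110.84 mm²

At z = 5.44 mm: the sphere: section is a regular 24-gon, circumradius = √(r²−h²) = √(6²−0.56²) = 5.974 (area = (24/2)·5.974²·sin(360°/24) = 110.84 mm²); the r=8.5 sphere at (13.5, 0) contributes a regular 24-gon of circumradius √(8.5²−5.94²) = 6.080 (area = (24/2)·6.080²·sin(360°/24) = 114.81 mm²); Subtracting the remaining from the first: starting from the r=6 sphere (110.84 mm²), the r=8.5 sphere at (13.5, 0) misses the remaining region (no effect) — area = 110.84 mm²; (rotated 65° about Z; rotation is an isometry so areas/perimeters/island counts are preserved). Overall, the cross-section is a single solid region. Net area = 110.84 mm².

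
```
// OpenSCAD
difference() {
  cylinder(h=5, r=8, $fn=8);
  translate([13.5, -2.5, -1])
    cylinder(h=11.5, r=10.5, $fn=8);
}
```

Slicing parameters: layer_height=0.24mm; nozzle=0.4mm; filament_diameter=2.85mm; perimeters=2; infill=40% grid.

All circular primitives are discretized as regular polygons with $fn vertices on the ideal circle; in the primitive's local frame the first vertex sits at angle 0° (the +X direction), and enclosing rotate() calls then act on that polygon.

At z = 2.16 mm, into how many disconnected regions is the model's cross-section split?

1

At z = 2.16 mm: the r=8 cylinder gives a regular 8-gon of circumradius 8 (constant along its height); the r=10.5 cylinder at (13.5, -2.5) gives a regular 8-gon of circumradius 10.5 (constant along its height); Subtracting the remaining from the first: starting from the r=8 cylinder, the r=10.5 cylinder at (13.5, -2.5) partially overlaps it — only the 28.11 mm² overlap (of its 311.83 mm²) is removed, clipping the outline — 1 connected region. The result has 1 disconnected region.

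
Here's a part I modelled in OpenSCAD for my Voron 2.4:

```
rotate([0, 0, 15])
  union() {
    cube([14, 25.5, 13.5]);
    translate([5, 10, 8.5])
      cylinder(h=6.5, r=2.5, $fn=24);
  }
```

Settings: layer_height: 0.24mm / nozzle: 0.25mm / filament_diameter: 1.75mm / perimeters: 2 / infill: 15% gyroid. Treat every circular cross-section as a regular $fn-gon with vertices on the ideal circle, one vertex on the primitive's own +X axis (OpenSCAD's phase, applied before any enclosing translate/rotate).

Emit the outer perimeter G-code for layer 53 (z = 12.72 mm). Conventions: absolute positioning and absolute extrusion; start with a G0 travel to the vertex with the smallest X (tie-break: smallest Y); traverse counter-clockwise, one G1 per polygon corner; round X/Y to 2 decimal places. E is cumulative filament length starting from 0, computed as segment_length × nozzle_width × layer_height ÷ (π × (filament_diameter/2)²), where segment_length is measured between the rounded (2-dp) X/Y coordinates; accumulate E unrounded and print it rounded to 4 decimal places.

At z = 12.72 mm: the cube is present — its section is the full 14×25.5 rectangle; the r=2.5 cylinder at (5, 10) contributes a regular 24-gon of circumradius 2.5; Taking the union: the r=2.5 cylinder at (5, 10) lies entirely inside the 14×25.5 cube, so the union is just the 14×25.5 cube — 1 connected region; (rotated 15° about Z; rotation is an isometry so areas/perimeters/island counts are preserved). The outline is a single polygon with 4 vertices. Extrusion per mm of travel: 0.25 × 0.24 / (π × 0.875²) = 0.024945. Accumulating E over each segment gives final E = 1.9704.

G0 X-6.60 Y24.63 Z12.72
G1 X0.00 Y0.00 E0.6361
G1 X13.52 Y3.62 E0.9852
G1 X6.92 Y28.25 E1.6213
G1 X-6.60 Y24.63 E1.9704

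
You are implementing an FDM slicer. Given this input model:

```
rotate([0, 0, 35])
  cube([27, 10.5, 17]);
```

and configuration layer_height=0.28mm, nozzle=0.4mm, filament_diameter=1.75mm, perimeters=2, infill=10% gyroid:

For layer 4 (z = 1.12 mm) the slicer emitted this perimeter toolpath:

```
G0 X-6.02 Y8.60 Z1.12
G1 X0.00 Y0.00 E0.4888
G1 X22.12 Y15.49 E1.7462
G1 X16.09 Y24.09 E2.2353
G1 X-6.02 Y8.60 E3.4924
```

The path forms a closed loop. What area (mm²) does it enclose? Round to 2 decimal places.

Apply the shoelace formula to the sequence of (X, Y) vertices; enclosed area = 283.52 mm².

283.52 mm²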